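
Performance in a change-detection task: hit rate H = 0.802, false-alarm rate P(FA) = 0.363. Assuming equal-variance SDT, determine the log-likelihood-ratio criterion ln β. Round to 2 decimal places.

ln β = -0.30

Φ⁻¹(H) = 0.849
Φ⁻¹(FA) = -0.350
ln β = −½·[z(H)² − z(FA)²] = −0.5 × (0.721 − 0.123) = -0.299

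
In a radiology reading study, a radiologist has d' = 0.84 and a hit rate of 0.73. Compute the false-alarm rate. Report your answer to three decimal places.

z(hit rate) = z(0.73) = 0.6128
z(FA) = z(H) − d' = 0.6128 − 0.84 = -0.2272
false-alarm rate = Φ(-0.2272) = 0.4101

false-alarm rate = 0.410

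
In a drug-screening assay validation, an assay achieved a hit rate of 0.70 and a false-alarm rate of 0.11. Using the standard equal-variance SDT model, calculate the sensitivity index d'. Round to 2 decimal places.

z(H) = 0.524
z(FA) = -1.227
d' = z(H) − z(FA) = 0.524 − (-1.227) = 1.751

d' = 1.75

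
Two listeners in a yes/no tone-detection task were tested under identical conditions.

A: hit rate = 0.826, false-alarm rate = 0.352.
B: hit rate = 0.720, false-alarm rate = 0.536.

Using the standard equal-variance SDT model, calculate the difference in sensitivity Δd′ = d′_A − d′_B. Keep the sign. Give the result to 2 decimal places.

A: z(0.826) = 0.938, z(0.352) = -0.380, d' = 1.318
B: z(0.720) = 0.583, z(0.536) = 0.090, d' = 0.493
Δd' = d'_A − d'_B = 1.318 − 0.493 = 0.825
A has the higher sensitivity.

Δd′ = 0.83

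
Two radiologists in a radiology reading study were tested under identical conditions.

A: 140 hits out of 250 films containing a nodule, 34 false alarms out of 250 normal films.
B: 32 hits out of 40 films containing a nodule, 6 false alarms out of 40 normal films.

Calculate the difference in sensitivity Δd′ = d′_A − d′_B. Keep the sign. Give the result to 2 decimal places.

A: z(0.5600) = 0.151, z(0.1360) = -1.098, d' = 1.249
B: z(0.8000) = 0.842, z(0.1500) = -1.036, d' = 1.878
Δd' = d'_A − d'_B = 1.249 − 1.878 = -0.629
B has the higher sensitivity.

Δd′ = -0.63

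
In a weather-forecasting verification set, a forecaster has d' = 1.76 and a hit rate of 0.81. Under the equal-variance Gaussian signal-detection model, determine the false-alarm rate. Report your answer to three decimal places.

z(hit rate) = z(0.81) = 0.8779
z(FA) = z(H) − d' = 0.8779 − 1.76 = -0.8821
false-alarm rate = Φ(-0.8821) = 0.1889

false-alarm rate = 0.189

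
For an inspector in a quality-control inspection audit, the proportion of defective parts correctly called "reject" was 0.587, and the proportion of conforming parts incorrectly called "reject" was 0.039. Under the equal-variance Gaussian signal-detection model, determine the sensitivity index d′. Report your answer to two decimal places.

d′ = 1.98

z(0.587) = 0.2198, z(0.039) = -1.7624
d' = z(H) − z(FA) = 0.2198 − (-1.7624) = 1.9822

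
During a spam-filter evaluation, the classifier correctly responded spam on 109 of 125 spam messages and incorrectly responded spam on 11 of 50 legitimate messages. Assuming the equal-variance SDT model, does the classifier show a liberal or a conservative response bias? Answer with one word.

liberal

z(H) = 1.136, z(FA) = -0.772
c = −½·(z(H) + z(FA)) = -0.182
c < 0 → liberal criterion (biased toward responding “yes”).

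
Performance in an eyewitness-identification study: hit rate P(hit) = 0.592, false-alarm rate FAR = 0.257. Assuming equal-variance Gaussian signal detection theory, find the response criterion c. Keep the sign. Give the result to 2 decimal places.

c = 0.21

z(H) = 0.2327
z(FA) = -0.6526
c = −½·[z(H) + z(FA)] = −0.5 × (0.2327 + (-0.6526)) = 0.20995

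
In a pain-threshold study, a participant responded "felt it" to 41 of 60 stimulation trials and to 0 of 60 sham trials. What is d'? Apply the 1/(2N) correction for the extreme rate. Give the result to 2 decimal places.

The false-alarm rate is 0/60 = 0, so apply the 1/(2N) correction: FA → 1/(2·60) = 0.00833.
z(H) = z(0.68333) = 0.477
z(FA) = z(0.00833) = -2.394
d' = 0.477 − (-2.394) = 2.871

d' = 2.87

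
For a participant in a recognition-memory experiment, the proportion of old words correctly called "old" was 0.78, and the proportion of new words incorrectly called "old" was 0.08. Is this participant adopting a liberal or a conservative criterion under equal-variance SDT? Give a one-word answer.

conservative

z(H) = 0.772, z(FA) = -1.405
c = −½·(z(H) + z(FA)) = 0.3165
c > 0 → conservative criterion (biased toward responding “no”).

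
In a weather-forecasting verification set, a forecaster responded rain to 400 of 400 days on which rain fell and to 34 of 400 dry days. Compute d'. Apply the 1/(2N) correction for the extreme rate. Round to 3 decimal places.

The hit rate is 400/400 = 1, so apply the 1/(2N) correction: H → 1 − 1/(2·400) = 0.99875.
z(H) = z(0.99875) = 3.0233
z(FA) = z(0.08500) = -1.3722
d' = 3.0233 − (-1.3722) = 4.3955

d' = 4.396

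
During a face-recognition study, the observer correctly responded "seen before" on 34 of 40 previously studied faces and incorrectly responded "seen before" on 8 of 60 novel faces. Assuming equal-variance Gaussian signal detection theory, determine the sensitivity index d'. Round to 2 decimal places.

d' = 2.15

H = 34/40 = 0.8500
FA = 8/60 = 0.1333
z(0.8500) = 1.036, z(0.1333) = -1.111
d' = z(H) − z(FA) = 1.036 − (-1.111) = 2.147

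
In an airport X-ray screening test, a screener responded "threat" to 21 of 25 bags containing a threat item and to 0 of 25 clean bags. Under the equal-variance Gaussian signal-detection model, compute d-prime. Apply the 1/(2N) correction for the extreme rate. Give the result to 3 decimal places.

The false-alarm rate is 0/25 = 0, so apply the 1/(2N) correction: FA → 1/(2·25) = 0.02000.
z(H) = z(0.84000) = 0.9945
z(FA) = z(0.02000) = -2.0537
d' = 0.9945 − (-2.0537) = 3.0482

d-prime = 3.048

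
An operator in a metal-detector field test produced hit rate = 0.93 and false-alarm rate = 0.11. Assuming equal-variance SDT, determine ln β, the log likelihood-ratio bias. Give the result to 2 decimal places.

z(H) = 1.476
z(FA) = -1.227
ln β = −½·[z(H)² − z(FA)²] = −0.5 × (2.179 − 1.506) = -0.3365

ln β = -0.34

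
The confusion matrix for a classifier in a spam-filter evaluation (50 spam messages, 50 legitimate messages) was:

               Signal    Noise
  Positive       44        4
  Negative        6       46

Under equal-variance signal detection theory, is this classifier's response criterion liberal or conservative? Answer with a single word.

z(H) = 1.175, z(FA) = -1.405
c = −½·(z(H) + z(FA)) = 0.115
c > 0 → conservative criterion (biased toward responding “no”).

conservative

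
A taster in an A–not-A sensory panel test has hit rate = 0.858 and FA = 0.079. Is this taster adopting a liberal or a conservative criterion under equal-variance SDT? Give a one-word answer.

conservative

z(H) = 1.071, z(FA) = -1.412
c = −½·(z(H) + z(FA)) = 0.1705
c > 0 → conservative criterion (biased toward responding “no”).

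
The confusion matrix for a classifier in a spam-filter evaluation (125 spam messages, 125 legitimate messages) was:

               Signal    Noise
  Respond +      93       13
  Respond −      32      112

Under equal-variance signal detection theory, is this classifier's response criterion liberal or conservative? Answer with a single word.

z(H) = 0.656, z(FA) = -1.259
c = −½·(z(H) + z(FA)) = 0.3015
c > 0 → conservative criterion (biased toward responding “no”).

conservative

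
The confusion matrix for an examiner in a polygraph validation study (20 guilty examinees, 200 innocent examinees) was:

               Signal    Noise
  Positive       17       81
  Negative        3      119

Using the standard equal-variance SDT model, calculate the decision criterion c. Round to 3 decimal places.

c = -0.398

H = 17/20 = 0.8500
FA = 81/200 = 0.4050
z(H) = z(0.8500) = 1.0364
z(FA) = z(0.4050) = -0.2404
c = −½·[z(H) + z(FA)] = −0.5 × (1.0364 + (-0.2404)) = -0.3980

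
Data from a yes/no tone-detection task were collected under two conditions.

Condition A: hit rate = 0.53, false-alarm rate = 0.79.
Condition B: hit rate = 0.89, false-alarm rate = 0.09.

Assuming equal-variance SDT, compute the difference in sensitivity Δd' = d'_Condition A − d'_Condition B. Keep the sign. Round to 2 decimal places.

Δd' = -3.30

Condition A: z(0.53) = 0.075, z(0.79) = 0.806, d' = -0.731
Condition B: z(0.89) = 1.227, z(0.09) = -1.341, d' = 2.568
Δd' = d'_Condition A − d'_Condition B = -0.731 − 2.568 = -3.299
Condition B has the higher sensitivity.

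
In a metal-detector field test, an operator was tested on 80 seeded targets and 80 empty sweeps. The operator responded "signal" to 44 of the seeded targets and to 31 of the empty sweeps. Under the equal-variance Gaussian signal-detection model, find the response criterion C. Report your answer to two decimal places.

H = 44/80 = 0.5500
FA = 31/80 = 0.3875
z(H) = 0.126
z(FA) = -0.286
c = −½·[z(H) + z(FA)] = −0.5 × (0.126 + (-0.286)) = 0.080

C = 0.08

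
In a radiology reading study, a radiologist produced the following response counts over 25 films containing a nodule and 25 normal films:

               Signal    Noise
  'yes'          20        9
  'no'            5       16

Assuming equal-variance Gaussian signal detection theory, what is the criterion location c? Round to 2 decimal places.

c = -0.24

H = 20/25 = 0.8000
FA = 9/25 = 0.3600
Φ⁻¹(0.8000) = 0.842, Φ⁻¹(0.3600) = -0.358
c = −½·[z(H) + z(FA)] = −0.5 × (0.842 + (-0.358)) = -0.242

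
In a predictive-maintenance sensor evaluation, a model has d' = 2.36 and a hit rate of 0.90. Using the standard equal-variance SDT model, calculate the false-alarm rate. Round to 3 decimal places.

z(hit rate) = z(0.90) = 1.2816
z(FA) = z(H) − d' = 1.2816 − 2.36 = -1.0784
false-alarm rate = Φ(-1.0784) = 0.1404

false-alarm rate = 0.140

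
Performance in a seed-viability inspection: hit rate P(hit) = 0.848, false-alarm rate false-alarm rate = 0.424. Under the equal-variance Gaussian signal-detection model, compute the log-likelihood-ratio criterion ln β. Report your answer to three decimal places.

z(H) = z(0.848) = 1.0279
z(FA) = z(0.424) = -0.1917
ln β = −½·[z(H)² − z(FA)²] = −0.5 × (1.0566 − 0.0367) = -0.50995

ln β = -0.510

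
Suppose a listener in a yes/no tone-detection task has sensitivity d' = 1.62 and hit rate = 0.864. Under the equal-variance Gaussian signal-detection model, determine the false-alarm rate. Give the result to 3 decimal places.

false-alarm rate = 0.301

z(hit rate) = z(0.864) = 1.0985
z(FA) = z(H) − d' = 1.0985 − 1.62 = -0.5215
false-alarm rate = Φ(-0.5215) = 0.3010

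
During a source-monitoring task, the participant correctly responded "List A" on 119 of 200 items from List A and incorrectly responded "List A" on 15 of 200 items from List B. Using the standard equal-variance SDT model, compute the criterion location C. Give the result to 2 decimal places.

H = 119/200 = 0.5950
FA = 15/200 = 0.0750
z(H) = 0.240
z(FA) = -1.440
c = −½·[z(H) + z(FA)] = −0.5 × (0.240 + (-1.440)) = 0.600

C = 0.60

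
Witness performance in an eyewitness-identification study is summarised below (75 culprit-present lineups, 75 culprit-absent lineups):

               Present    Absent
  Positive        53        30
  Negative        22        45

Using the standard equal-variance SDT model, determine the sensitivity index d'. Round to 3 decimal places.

H = 53/75 = 0.7067
FA = 30/75 = 0.4000
z(H) = z(0.7067) = 0.5438
z(FA) = z(0.4000) = -0.2533
d' = z(H) − z(FA) = 0.5438 − (-0.2533) = 0.7971

d' = 0.797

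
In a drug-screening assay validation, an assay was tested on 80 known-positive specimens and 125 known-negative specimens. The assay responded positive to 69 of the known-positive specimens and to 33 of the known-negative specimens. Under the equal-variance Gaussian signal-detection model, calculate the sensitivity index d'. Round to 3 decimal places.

H = 69/80 = 0.8625
FA = 33/125 = 0.2640
z(H) = z(0.8625) = 1.0916
z(FA) = z(0.2640) = -0.6311
d' = z(H) − z(FA) = 1.0916 − (-0.6311) = 1.7227

d' = 1.723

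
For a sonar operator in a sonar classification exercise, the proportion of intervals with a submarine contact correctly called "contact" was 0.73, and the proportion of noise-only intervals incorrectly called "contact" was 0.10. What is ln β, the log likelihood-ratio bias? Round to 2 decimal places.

ln β = 0.63

Φ⁻¹(H) = 0.613
Φ⁻¹(FA) = -1.282
ln β = −½·[z(H)² − z(FA)²] = −0.5 × (0.376 − 1.644) = 0.634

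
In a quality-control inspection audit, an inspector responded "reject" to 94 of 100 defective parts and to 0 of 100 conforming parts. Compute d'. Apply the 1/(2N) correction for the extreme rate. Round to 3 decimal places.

The false-alarm rate is 0/100 = 0, so apply the 1/(2N) correction: FA → 1/(2·100) = 0.00500.
z(H) = z(0.94000) = 1.5548
z(FA) = z(0.00500) = -2.5758
d' = 1.5548 − (-2.5758) = 4.1306

d' = 4.131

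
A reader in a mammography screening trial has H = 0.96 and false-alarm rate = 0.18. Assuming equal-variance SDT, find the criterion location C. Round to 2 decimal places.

z(H) = z(0.96) = 1.751
z(FA) = z(0.18) = -0.915
c = −½·[z(H) + z(FA)] = −0.5 × (1.751 + (-0.915)) = -0.418

C = -0.42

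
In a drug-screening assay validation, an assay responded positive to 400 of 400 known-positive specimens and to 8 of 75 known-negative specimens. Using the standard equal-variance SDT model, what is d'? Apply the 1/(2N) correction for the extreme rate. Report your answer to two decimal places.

The hit rate is 400/400 = 1, so apply the 1/(2N) correction: H → 1 − 1/(2·400) = 0.99875.
z(H) = z(0.99875) = 3.023
z(FA) = z(0.10667) = -1.244
d' = 3.023 − (-1.244) = 4.267

d' = 4.27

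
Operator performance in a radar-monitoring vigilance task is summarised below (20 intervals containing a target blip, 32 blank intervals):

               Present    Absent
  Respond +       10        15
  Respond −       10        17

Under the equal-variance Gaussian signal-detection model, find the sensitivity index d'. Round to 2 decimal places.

d' = 0.08

H = 10/20 = 0.5000
FA = 15/32 = 0.4688
z(H) = z(0.5000) = 0.0000
z(FA) = z(0.4688) = -0.0783
d' = z(H) − z(FA) = 0.0000 − (-0.0783) = 0.0783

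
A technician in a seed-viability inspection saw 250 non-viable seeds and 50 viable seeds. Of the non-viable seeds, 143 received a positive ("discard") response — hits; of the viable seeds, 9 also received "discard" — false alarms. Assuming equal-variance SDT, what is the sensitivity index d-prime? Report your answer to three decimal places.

H = 143/250 = 0.5720
FA = 9/50 = 0.1800
Φ⁻¹(0.5720) = 0.1815, Φ⁻¹(0.1800) = -0.9154
d' = z(H) − z(FA) = 0.1815 − (-0.9154) = 1.0969

d-prime = 1.097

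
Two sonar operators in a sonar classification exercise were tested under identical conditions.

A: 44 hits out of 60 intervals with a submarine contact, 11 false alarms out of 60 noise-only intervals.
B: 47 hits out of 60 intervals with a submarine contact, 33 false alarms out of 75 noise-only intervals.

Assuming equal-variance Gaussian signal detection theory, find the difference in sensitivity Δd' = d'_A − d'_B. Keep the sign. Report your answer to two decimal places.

Δd' = 0.59

A: z(0.7333) = 0.623, z(0.1833) = -0.903, d' = 1.526
B: z(0.7833) = 0.783, z(0.4400) = -0.151, d' = 0.934
Δd' = d'_A − d'_B = 1.526 − 0.934 = 0.592
A has the higher sensitivity.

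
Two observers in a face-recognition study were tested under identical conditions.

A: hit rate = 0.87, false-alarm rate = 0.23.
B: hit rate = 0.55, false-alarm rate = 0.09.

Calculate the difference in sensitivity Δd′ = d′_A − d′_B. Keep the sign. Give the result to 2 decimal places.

Δd′ = 0.40

A: z(0.87) = 1.126, z(0.23) = -0.739, d' = 1.865
B: z(0.55) = 0.126, z(0.09) = -1.341, d' = 1.467
Δd' = d'_A − d'_B = 1.865 − 1.467 = 0.398
A has the higher sensitivity.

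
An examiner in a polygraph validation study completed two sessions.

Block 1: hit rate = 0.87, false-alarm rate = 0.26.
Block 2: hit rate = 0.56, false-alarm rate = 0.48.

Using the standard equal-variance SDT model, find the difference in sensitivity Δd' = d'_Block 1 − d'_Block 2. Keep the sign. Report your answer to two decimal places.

Block 1: z(0.87) = 1.126, z(0.26) = -0.643, d' = 1.769
Block 2: z(0.56) = 0.151, z(0.48) = -0.050, d' = 0.201
Δd' = d'_Block 1 − d'_Block 2 = 1.769 − 0.201 = 1.568
Block 1 has the higher sensitivity.

Δd' = 1.57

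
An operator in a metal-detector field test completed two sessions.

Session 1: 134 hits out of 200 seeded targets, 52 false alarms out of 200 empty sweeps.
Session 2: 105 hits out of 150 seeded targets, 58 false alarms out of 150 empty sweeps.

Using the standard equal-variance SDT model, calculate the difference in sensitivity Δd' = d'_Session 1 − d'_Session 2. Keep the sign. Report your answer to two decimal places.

Session 1: z(0.6700) = 0.440, z(0.2600) = -0.643, d' = 1.083
Session 2: z(0.7000) = 0.524, z(0.3867) = -0.288, d' = 0.812
Δd' = d'_Session 1 − d'_Session 2 = 1.083 − 0.812 = 0.271
Session 1 has the higher sensitivity.

Δd' = 0.27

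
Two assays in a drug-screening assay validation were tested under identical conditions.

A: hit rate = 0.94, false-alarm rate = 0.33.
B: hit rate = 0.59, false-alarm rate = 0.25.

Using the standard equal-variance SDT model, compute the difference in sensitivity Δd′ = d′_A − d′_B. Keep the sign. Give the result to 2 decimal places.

A: z(0.94) = 1.555, z(0.33) = -0.440, d' = 1.995
B: z(0.59) = 0.228, z(0.25) = -0.674, d' = 0.902
Δd' = d'_A − d'_B = 1.995 − 0.902 = 1.093
A has the higher sensitivity.

Δd′ = 1.09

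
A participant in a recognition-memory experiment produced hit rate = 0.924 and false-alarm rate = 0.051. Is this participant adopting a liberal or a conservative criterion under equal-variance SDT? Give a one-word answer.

conservative

z(H) = 1.433, z(FA) = -1.635
c = −½·(z(H) + z(FA)) = 0.101
c > 0 → conservative criterion (biased toward responding “no”).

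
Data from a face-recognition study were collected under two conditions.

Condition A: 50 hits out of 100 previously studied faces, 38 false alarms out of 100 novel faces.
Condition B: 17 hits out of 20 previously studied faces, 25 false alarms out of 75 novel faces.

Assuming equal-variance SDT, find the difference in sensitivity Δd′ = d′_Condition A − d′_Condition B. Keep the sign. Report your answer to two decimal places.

Δd′ = -1.16

Condition A: z(0.5000) = 0.000, z(0.3800) = -0.305, d' = 0.305
Condition B: z(0.8500) = 1.036, z(0.3333) = -0.431, d' = 1.467
Δd' = d'_Condition A − d'_Condition B = 0.305 − 1.467 = -1.162
Condition B has the higher sensitivity.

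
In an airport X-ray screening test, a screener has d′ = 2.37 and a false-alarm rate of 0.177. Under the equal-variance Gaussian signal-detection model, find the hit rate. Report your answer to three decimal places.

hit rate = 0.926

z(false-alarm rate) = z(0.177) = -0.9269
z(H) = z(FA) + d' = -0.9269 + 2.37 = 1.4431
hit rate = Φ(1.4431) = 0.9255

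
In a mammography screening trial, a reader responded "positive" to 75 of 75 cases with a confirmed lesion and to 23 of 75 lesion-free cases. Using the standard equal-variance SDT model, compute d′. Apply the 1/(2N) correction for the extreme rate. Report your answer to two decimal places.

The hit rate is 75/75 = 1, so apply the 1/(2N) correction: H → 1 − 1/(2·75) = 0.99333.
z(H) = z(0.99333) = 2.475
z(FA) = z(0.30667) = -0.505
d' = 2.475 − (-0.505) = 2.980

d′ = 2.98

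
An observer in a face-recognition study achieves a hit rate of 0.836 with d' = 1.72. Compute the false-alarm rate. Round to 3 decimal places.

false-alarm rate = 0.229

z(hit rate) = z(0.836) = 0.9782
z(FA) = z(H) − d' = 0.9782 − 1.72 = -0.7418
false-alarm rate = Φ(-0.7418) = 0.2291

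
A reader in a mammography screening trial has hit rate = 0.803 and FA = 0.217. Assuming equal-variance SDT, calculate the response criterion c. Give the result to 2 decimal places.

c = -0.04

Φ⁻¹(0.803) = 0.8524, Φ⁻¹(0.217) = -0.7824
c = −½·[z(H) + z(FA)] = −0.5 × (0.8524 + (-0.7824)) = -0.0350
c < 0: the reader has a liberal response bias.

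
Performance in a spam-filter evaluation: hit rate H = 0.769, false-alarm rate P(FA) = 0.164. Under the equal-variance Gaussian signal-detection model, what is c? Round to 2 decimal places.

c = 0.12

z(H) = z(0.769) = 0.7356
z(FA) = z(0.164) = -0.9782
c = −½·[z(H) + z(FA)] = −0.5 × (0.7356 + (-0.9782)) = 0.1213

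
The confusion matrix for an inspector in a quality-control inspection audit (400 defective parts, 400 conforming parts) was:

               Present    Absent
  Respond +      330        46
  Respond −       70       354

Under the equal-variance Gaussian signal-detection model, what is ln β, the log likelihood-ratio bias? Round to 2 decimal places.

H = 330/400 = 0.8250
FA = 46/400 = 0.1150
z(H) = 0.935
z(FA) = -1.200
ln β = −½·[z(H)² − z(FA)²] = −0.5 × (0.874 − 1.440) = 0.283

ln β = 0.28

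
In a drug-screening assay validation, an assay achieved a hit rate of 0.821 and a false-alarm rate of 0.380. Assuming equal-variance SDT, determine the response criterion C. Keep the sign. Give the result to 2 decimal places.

z(H) = z(0.821) = 0.9192
z(FA) = z(0.380) = -0.3055
c = −½·[z(H) + z(FA)] = −0.5 × (0.9192 + (-0.3055)) = -0.30685
c < 0: the assay has a liberal response bias.

C = -0.31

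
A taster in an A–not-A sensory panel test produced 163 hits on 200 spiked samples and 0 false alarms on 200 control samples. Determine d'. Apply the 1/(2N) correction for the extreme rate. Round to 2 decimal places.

The false-alarm rate is 0/200 = 0, so apply the 1/(2N) correction: FA → 1/(2·200) = 0.00250.
z(H) = z(0.81500) = 0.896
z(FA) = z(0.00250) = -2.807
d' = 0.896 − (-2.807) = 3.703

d' = 3.70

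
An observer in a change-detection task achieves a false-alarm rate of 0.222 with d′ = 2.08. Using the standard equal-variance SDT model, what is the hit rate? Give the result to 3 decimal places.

hit rate = 0.906

z(false-alarm rate) = z(0.222) = -0.7655
z(H) = z(FA) + d' = -0.7655 + 2.08 = 1.3145
hit rate = Φ(1.3145) = 0.9057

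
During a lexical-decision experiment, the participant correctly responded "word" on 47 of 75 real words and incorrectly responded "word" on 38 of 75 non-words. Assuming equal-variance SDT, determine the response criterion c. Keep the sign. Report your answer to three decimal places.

c = -0.170

H = 47/75 = 0.6267
FA = 38/75 = 0.5067
Φ⁻¹(H) = Φ⁻¹(0.6267) = 0.3231
Φ⁻¹(FA) = Φ⁻¹(0.5067) = 0.0168
c = −½·[z(H) + z(FA)] = −0.5 × (0.3231 + 0.0168) = -0.16995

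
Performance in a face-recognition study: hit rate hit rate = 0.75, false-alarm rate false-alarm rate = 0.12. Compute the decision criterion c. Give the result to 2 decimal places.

Φ⁻¹(H) = Φ⁻¹(0.75) = 0.6745
Φ⁻¹(FA) = Φ⁻¹(0.12) = -1.1750
c = −½·[z(H) + z(FA)] = −0.5 × (0.6745 + (-1.1750)) = 0.25025

c = 0.25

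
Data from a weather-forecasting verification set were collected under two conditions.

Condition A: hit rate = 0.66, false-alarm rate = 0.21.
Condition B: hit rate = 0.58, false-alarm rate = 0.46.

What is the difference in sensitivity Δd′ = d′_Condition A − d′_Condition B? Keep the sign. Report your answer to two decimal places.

Condition A: z(0.66) = 0.412, z(0.21) = -0.806, d' = 1.218
Condition B: z(0.58) = 0.202, z(0.46) = -0.100, d' = 0.302
Δd' = d'_Condition A − d'_Condition B = 1.218 − 0.302 = 0.916
Condition A has the higher sensitivity.

Δd′ = 0.92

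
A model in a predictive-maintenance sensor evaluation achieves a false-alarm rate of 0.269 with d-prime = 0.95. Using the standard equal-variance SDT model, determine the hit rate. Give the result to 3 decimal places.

z(false-alarm rate) = z(0.269) = -0.6158
z(H) = z(FA) + d' = -0.6158 + 0.95 = 0.3342
hit rate = Φ(0.3342) = 0.6309

hit rate = 0.631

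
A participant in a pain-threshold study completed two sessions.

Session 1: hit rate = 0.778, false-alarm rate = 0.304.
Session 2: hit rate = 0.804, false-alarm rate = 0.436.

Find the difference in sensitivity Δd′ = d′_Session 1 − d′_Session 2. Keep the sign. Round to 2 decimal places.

Session 1: z(0.778) = 0.765, z(0.304) = -0.513, d' = 1.278
Session 2: z(0.804) = 0.856, z(0.436) = -0.161, d' = 1.017
Δd' = d'_Session 1 − d'_Session 2 = 1.278 − 1.017 = 0.261
Session 1 has the higher sensitivity.

Δd′ = 0.26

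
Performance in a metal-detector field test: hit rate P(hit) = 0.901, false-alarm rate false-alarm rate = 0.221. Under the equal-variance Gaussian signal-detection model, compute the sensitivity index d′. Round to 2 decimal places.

d′ = 2.06

z(H) = 1.2873
z(FA) = -0.7688
d' = z(H) − z(FA) = 1.2873 − (-0.7688) = 2.0561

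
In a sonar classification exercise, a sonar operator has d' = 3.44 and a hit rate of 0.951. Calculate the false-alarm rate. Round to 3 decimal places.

z(hit rate) = z(0.951) = 1.6546
z(FA) = z(H) − d' = 1.6546 − 3.44 = -1.7854
false-alarm rate = Φ(-1.7854) = 0.0371

false-alarm rate = 0.037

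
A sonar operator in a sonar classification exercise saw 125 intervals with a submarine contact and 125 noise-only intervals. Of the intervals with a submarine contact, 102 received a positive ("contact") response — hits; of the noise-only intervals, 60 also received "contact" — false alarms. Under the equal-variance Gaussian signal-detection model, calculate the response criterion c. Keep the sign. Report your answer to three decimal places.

c = -0.425

H = 102/125 = 0.8160
FA = 60/125 = 0.4800
Φ⁻¹(0.8160) = 0.9002, Φ⁻¹(0.4800) = -0.0502
c = −½·[z(H) + z(FA)] = −0.5 × (0.9002 + (-0.0502)) = -0.4250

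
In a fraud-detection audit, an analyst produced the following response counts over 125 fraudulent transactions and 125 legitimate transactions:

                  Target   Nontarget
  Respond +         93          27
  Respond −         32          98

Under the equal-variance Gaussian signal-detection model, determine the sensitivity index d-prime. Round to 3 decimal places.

H = 93/125 = 0.7440
FA = 27/125 = 0.2160
z(H) = z(0.7440) = 0.6557
z(FA) = z(0.2160) = -0.7858
d' = z(H) − z(FA) = 0.6557 − (-0.7858) = 1.4415

d-prime = 1.442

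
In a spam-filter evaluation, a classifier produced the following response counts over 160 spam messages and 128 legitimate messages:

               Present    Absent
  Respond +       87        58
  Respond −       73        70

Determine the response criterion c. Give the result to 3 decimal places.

c = 0.004

H = 87/160 = 0.5437
FA = 58/128 = 0.4531
Φ⁻¹(0.5437) = 0.1098, Φ⁻¹(0.4531) = -0.1178
c = −½·[z(H) + z(FA)] = −0.5 × (0.1098 + (-0.1178)) = 0.0040
c > 0: the classifier has a conservative response bias.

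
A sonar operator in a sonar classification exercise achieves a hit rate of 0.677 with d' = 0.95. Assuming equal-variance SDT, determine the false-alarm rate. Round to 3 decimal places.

false-alarm rate = 0.312

z(hit rate) = z(0.677) = 0.4593
z(FA) = z(H) − d' = 0.4593 − 0.95 = -0.4907
false-alarm rate = Φ(-0.4907) = 0.3118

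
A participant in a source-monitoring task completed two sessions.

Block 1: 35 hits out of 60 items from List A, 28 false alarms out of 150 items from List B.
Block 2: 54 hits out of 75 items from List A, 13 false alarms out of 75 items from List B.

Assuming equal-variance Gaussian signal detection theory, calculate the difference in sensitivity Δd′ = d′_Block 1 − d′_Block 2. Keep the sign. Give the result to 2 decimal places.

Δd′ = -0.42

Block 1: z(0.5833) = 0.210, z(0.1867) = -0.890, d' = 1.100
Block 2: z(0.7200) = 0.583, z(0.1733) = -0.941, d' = 1.524
Δd' = d'_Block 1 − d'_Block 2 = 1.100 − 1.524 = -0.424
Block 2 has the higher sensitivity.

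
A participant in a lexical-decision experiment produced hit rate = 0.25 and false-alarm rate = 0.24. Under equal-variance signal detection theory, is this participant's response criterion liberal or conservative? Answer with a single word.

z(H) = -0.674, z(FA) = -0.706
c = −½·(z(H) + z(FA)) = 0.690
c > 0 → conservative criterion (biased toward responding “no”).

conservative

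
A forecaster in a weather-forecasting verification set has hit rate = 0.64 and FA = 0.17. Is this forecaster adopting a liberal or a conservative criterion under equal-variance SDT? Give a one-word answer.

z(H) = 0.358, z(FA) = -0.954
c = −½·(z(H) + z(FA)) = 0.298
c > 0 → conservative criterion (biased toward responding “no”).

conservative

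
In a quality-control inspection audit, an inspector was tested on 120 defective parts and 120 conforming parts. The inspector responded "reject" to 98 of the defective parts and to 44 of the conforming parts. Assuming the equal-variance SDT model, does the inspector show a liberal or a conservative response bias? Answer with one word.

z(H) = 0.903, z(FA) = -0.341
c = −½·(z(H) + z(FA)) = -0.281
c < 0 → liberal criterion (biased toward responding “yes”).

liberal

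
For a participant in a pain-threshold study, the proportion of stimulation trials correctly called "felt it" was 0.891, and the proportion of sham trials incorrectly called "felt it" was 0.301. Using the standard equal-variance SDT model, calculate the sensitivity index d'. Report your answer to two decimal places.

d' = 1.75

z(H) = 1.2319
z(FA) = -0.5215
d' = z(H) − z(FA) = 1.2319 − (-0.5215) = 1.7534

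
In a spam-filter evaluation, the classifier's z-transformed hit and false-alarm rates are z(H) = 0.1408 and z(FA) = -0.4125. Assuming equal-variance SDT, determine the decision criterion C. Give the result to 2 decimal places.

C = 0.14

c = −½·[z(H) + z(FA)] = −½·(0.1408 + (-0.4125)) = 0.13585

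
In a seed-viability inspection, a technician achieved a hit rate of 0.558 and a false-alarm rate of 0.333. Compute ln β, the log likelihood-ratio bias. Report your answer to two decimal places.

ln β = 0.08

Φ⁻¹(0.558) = 0.146, Φ⁻¹(0.333) = -0.432
ln β = −½·[z(H)² − z(FA)²] = −0.5 × (0.021 − 0.187) = 0.083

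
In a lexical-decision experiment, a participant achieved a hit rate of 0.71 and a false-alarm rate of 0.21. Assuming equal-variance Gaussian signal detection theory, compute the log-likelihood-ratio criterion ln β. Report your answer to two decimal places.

ln β = 0.17

Φ⁻¹(0.71) = 0.553, Φ⁻¹(0.21) = -0.806
ln β = −½·[z(H)² − z(FA)²] = −0.5 × (0.306 − 0.650) = 0.172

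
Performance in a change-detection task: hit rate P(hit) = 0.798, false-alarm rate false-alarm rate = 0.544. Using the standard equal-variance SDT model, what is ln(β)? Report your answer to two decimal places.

z(H) = 0.834
z(FA) = 0.111
ln β = −½·[z(H)² − z(FA)²] = −0.5 × (0.696 − 0.012) = -0.342

ln β = -0.34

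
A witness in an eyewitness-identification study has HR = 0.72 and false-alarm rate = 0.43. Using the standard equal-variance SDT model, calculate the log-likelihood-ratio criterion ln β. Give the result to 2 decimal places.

z(H) = z(0.72) = 0.583
z(FA) = z(0.43) = -0.176
ln β = −½·[z(H)² − z(FA)²] = −0.5 × (0.340 − 0.031) = -0.1545

ln β = -0.15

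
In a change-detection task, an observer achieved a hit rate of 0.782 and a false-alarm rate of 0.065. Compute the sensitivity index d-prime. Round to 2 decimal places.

Φ⁻¹(H) = 0.779
Φ⁻¹(FA) = -1.514
d' = z(H) − z(FA) = 0.779 − (-1.514) = 2.293

d-prime = 2.29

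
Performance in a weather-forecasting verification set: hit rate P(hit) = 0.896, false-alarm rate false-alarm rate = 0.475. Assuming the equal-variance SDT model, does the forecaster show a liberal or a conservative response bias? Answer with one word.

liberal

z(H) = 1.259, z(FA) = -0.063
c = −½·(z(H) + z(FA)) = -0.598
c < 0 → liberal criterion (biased toward responding “yes”).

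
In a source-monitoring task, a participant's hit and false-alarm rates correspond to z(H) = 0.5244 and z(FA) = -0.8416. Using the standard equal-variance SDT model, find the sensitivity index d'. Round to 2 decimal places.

d' = z(H) − z(FA) = 0.5244 − (-0.8416) = 1.3660

d' = 1.37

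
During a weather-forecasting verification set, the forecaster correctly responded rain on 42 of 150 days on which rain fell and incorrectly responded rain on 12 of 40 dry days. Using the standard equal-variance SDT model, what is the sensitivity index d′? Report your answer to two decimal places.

H = 42/150 = 0.2800
FA = 12/40 = 0.3000
z(H) = z(0.2800) = -0.5828
z(FA) = z(0.3000) = -0.5244
d' = z(H) − z(FA) = -0.5828 − (-0.5244) = -0.0584

d′ = -0.06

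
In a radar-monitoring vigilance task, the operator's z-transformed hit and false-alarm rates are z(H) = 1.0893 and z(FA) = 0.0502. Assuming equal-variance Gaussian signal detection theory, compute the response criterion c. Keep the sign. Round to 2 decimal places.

c = -0.57

c = −½·[z(H) + z(FA)] = −½·(1.0893 + 0.0502) = -0.56975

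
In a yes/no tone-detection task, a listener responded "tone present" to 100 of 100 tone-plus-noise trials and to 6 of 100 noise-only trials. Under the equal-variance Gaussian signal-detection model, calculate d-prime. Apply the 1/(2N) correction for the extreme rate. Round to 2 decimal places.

The hit rate is 100/100 = 1, so apply the 1/(2N) correction: H → 1 − 1/(2·100) = 0.99500.
z(H) = z(0.99500) = 2.576
z(FA) = z(0.06000) = -1.555
d' = 2.576 − (-1.555) = 4.131

d-prime = 4.13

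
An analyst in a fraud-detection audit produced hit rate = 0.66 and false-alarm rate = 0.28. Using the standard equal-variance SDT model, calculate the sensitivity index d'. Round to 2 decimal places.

d' = 1.00

z(H) = z(0.66) = 0.412
z(FA) = z(0.28) = -0.583
d' = z(H) − z(FA) = 0.412 − (-0.583) = 0.995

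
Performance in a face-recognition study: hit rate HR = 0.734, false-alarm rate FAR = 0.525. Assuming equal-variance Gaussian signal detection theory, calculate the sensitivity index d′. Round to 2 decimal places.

Φ⁻¹(H) = Φ⁻¹(0.734) = 0.625
Φ⁻¹(FA) = Φ⁻¹(0.525) = 0.063
d' = z(H) − z(FA) = 0.625 − 0.063 = 0.562

d′ = 0.56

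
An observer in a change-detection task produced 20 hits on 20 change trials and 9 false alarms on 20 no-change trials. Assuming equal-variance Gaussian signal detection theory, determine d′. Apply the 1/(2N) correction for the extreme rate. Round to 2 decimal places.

d′ = 2.09

The hit rate is 20/20 = 1, so apply the 1/(2N) correction: H → 1 − 1/(2·20) = 0.97500.
z(H) = z(0.97500) = 1.960
z(FA) = z(0.45000) = -0.126
d' = 1.960 − (-0.126) = 2.086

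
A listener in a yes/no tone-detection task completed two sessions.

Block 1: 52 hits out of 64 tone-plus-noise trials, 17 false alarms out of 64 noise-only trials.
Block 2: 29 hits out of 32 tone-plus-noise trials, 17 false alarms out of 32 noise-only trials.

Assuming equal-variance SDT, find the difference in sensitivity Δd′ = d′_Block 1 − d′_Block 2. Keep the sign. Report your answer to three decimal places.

Δd′ = 0.274

Block 1: z(0.8125) = 0.8871, z(0.2656) = -0.6262, d' = 1.5133
Block 2: z(0.9062) = 1.3177, z(0.5312) = 0.0783, d' = 1.2394
Δd' = d'_Block 1 − d'_Block 2 = 1.5133 − 1.2394 = 0.2739
Block 1 has the higher sensitivity.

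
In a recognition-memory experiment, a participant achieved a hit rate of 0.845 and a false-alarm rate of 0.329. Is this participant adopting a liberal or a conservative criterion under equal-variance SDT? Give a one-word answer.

liberal

z(H) = 1.015, z(FA) = -0.443
c = −½·(z(H) + z(FA)) = -0.286
c < 0 → liberal criterion (biased toward responding “yes”).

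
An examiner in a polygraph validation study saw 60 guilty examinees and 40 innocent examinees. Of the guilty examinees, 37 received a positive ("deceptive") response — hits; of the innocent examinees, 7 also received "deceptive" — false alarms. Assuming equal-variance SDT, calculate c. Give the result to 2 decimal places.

c = 0.32

H = 37/60 = 0.6167
FA = 7/40 = 0.1750
z(H) = z(0.6167) = 0.2968
z(FA) = z(0.1750) = -0.9346
c = −½·[z(H) + z(FA)] = −0.5 × (0.2968 + (-0.9346)) = 0.3189
c > 0: the examiner has a conservative response bias.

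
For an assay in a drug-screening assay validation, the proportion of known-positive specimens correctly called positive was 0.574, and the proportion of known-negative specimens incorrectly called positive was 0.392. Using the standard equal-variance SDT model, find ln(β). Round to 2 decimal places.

ln β = 0.02

z(H) = 0.187
z(FA) = -0.274
ln β = −½·[z(H)² − z(FA)²] = −0.5 × (0.035 − 0.075) = 0.020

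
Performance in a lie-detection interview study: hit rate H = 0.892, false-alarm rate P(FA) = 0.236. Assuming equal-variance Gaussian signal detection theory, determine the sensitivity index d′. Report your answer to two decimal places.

Φ⁻¹(H) = Φ⁻¹(0.892) = 1.237
Φ⁻¹(FA) = Φ⁻¹(0.236) = -0.719
d' = z(H) − z(FA) = 1.237 − (-0.719) = 1.956

d′ = 1.96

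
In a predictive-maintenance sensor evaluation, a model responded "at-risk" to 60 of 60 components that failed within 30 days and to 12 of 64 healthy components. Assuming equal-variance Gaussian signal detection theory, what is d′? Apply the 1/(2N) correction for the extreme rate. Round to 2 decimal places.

The hit rate is 60/60 = 1, so apply the 1/(2N) correction: H → 1 − 1/(2·60) = 0.99167.
z(H) = z(0.99167) = 2.394
z(FA) = z(0.18750) = -0.887
d' = 2.394 − (-0.887) = 3.281

d′ = 3.28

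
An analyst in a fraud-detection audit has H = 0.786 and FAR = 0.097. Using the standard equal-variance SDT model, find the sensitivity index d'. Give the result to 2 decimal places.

Φ⁻¹(0.786) = 0.793, Φ⁻¹(0.097) = -1.299
d' = z(H) − z(FA) = 0.793 − (-1.299) = 2.092

d' = 2.09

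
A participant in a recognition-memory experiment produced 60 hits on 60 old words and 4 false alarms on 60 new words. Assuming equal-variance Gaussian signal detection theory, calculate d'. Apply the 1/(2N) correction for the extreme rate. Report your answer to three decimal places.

d' = 3.895

The hit rate is 60/60 = 1, so apply the 1/(2N) correction: H → 1 − 1/(2·60) = 0.99167.
z(H) = z(0.99167) = 2.3941
z(FA) = z(0.06667) = -1.5011
d' = 2.3941 − (-1.5011) = 3.8952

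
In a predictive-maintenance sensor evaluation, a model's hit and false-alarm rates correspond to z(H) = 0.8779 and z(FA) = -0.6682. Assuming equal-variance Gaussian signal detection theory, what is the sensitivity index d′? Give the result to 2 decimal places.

d′ = 1.55

d' = z(H) − z(FA) = 0.8779 − (-0.6682) = 1.5461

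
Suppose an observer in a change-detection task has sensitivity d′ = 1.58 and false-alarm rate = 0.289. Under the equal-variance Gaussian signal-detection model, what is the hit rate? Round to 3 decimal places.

z(false-alarm rate) = z(0.289) = -0.5563
z(H) = z(FA) + d' = -0.5563 + 1.58 = 1.0237
hit rate = Φ(1.0237) = 0.8470

hit rate = 0.847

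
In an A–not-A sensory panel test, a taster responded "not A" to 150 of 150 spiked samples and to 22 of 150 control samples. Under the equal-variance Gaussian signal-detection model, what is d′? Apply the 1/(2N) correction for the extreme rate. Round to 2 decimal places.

d′ = 3.76

The hit rate is 150/150 = 1, so apply the 1/(2N) correction: H → 1 − 1/(2·150) = 0.99667.
z(H) = z(0.99667) = 2.713
z(FA) = z(0.14667) = -1.051
d' = 2.713 − (-1.051) = 3.764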